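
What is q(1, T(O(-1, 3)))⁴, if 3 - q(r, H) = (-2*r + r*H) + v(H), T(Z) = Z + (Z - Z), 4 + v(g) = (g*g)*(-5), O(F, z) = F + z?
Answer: 531441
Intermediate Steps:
v(g) = -4 - 5*g² (v(g) = -4 + (g*g)*(-5) = -4 + g²*(-5) = -4 - 5*g²)
T(Z) = Z (T(Z) = Z + 0 = Z)
q(r, H) = 7 + 2*r + 5*H² - H*r (q(r, H) = 3 - ((-2*r + r*H) + (-4 - 5*H²)) = 3 - ((-2*r + H*r) + (-4 - 5*H²)) = 3 - (-4 - 5*H² - 2*r + H*r) = 3 + (4 + 2*r + 5*H² - H*r) = 7 + 2*r + 5*H² - H*r)
q(1, T(O(-1, 3)))⁴ = (7 + 2*1 + 5*(-1 + 3)² - 1*(-1 + 3)*1)⁴ = (7 + 2 + 5*2² - 1*2*1)⁴ = (7 + 2 + 5*4 - 2)⁴ = (7 + 2 + 20 - 2)⁴ = 27⁴ = 531441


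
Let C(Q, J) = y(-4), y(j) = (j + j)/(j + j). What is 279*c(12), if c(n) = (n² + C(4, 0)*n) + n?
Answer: 46872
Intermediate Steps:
y(j) = 1 (y(j) = (2*j)/((2*j)) = (2*j)*(1/(2*j)) = 1)
C(Q, J) = 1
c(n) = n² + 2*n (c(n) = (n² + 1*n) + n = (n² + n) + n = (n + n²) + n = n² + 2*n)
279*c(12) = 279*(12*(2 + 12)) = 279*(12*14) = 279*168 = 46872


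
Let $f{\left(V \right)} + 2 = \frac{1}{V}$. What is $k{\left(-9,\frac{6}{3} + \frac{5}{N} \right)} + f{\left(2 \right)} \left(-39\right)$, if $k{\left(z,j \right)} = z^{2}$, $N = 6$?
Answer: $\frac{279}{2} \approx 139.5$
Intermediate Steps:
$f{\left(V \right)} = -2 + \frac{1}{V}$
$k{\left(-9,\frac{6}{3} + \frac{5}{N} \right)} + f{\left(2 \right)} \left(-39\right) = \left(-9\right)^{2} + \left(-2 + \frac{1}{2}\right) \left(-39\right) = 81 + \left(-2 + \frac{1}{2}\right) \left(-39\right) = 81 - - \frac{117}{2} = 81 + \frac{117}{2} = \frac{279}{2}$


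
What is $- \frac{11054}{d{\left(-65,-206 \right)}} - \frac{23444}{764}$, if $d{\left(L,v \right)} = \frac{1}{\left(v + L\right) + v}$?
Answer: $\frac{1007090917}{191} \approx 5.2727 \cdot 10^{6}$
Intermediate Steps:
$d{\left(L,v \right)} = \frac{1}{L + 2 v}$ ($d{\left(L,v \right)} = \frac{1}{\left(L + v\right) + v} = \frac{1}{L + 2 v}$)
$- \frac{11054}{d{\left(-65,-206 \right)}} - \frac{23444}{764} = - \frac{11054}{\frac{1}{-65 + 2 \left(-206\right)}} - \frac{23444}{764} = - \frac{11054}{\frac{1}{-65 - 412}} - \frac{5861}{191} = - \frac{11054}{\frac{1}{-477}} - \frac{5861}{191} = - \frac{11054}{- \frac{1}{477}} - \frac{5861}{191} = \left(-11054\right) \left(-477\right) - \frac{5861}{191} = 5272758 - \frac{5861}{191} = \frac{1007090917}{191}$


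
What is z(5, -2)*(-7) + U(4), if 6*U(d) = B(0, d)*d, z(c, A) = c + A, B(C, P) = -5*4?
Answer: -103/3 ≈ -34.333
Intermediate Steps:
B(C, P) = -20
z(c, A) = A + c
U(d) = -10*d/3 (U(d) = (-20*d)/6 = -10*d/3)
z(5, -2)*(-7) + U(4) = (-2 + 5)*(-7) - 10/3*4 = 3*(-7) - 40/3 = -21 - 40/3 = -103/3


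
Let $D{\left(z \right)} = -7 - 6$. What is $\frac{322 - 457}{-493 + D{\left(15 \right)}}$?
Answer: $\frac{135}{506} \approx 0.2668$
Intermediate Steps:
$D{\left(z \right)} = -13$
$\frac{322 - 457}{-493 + D{\left(15 \right)}} = \frac{322 - 457}{-493 - 13} = - \frac{135}{-506} = \left(-135\right) \left(- \frac{1}{506}\right) = \frac{135}{506}$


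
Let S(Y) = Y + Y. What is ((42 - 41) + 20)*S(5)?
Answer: 210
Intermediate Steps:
S(Y) = 2*Y
((42 - 41) + 20)*S(5) = ((42 - 41) + 20)*(2*5) = (1 + 20)*10 = 21*10 = 210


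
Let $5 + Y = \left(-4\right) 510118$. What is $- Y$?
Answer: $2040477$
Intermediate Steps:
$Y = -2040477$ ($Y = -5 - 2040472 = -2040477$)
$- Y = \left(-1\right) \left(-2040477\right) = 2040477$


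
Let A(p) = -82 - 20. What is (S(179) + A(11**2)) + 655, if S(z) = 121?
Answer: 674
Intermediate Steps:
A(p) = -102
(S(179) + A(11**2)) + 655 = (121 - 102) + 655 = 19 + 655 = 674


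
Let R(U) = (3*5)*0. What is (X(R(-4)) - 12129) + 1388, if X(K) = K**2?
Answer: -10741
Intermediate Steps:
R(U) = 0 (R(U) = 15*0 = 0)
(X(R(-4)) - 12129) + 1388 = (0**2 - 12129) + 1388 = (0 - 12129) + 1388 = -12129 + 1388 = -10741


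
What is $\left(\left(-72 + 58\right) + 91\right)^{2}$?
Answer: $5929$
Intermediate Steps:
$\left(\left(-72 + 58\right) + 91\right)^{2} = \left(-14 + 91\right)^{2} = 77^{2} = 5929$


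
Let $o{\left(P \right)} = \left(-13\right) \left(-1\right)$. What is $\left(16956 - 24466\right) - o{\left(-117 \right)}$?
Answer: $-7523$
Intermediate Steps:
$o{\left(P \right)} = 13$
$\left(16956 - 24466\right) - o{\left(-117 \right)} = \left(16956 - 24466\right) - 13 = -7510 - 13 = -7523$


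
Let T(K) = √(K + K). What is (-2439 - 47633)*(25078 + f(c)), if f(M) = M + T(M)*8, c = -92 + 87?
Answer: -1255455256 - 400576*I*√10 ≈ -1.2555e+9 - 1.2667e+6*I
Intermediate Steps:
T(K) = √2*√K (T(K) = √(2*K) = √2*√K)
c = -5
f(M) = M + 8*√2*√M (f(M) = M + (√2*√M)*8 = M + 8*√2*√M)
(-2439 - 47633)*(25078 + f(c)) = (-2439 - 47633)*(25078 + (-5 + 8*√2*√(-5))) = -50072*(25078 + (-5 + 8*√2*(I*√5))) = -50072*(25078 + (-5 + 8*I*√10)) = -50072*(25073 + 8*I*√10) = -1255455256 - 400576*I*√10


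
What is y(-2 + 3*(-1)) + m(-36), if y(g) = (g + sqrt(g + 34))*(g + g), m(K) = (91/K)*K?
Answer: 141 - 10*sqrt(29) ≈ 87.148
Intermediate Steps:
m(K) = 91
y(g) = 2*g*(g + sqrt(34 + g)) (y(g) = (g + sqrt(34 + g))*(2*g) = 2*g*(g + sqrt(34 + g)))
y(-2 + 3*(-1)) + m(-36) = 2*(-2 + 3*(-1))*((-2 + 3*(-1)) + sqrt(34 + (-2 + 3*(-1)))) + 91 = 2*(-2 - 3)*((-2 - 3) + sqrt(34 + (-2 - 3))) + 91 = 2*(-5)*(-5 + sqrt(34 - 5)) + 91 = 2*(-5)*(-5 + sqrt(29)) + 91 = (50 - 10*sqrt(29)) + 91 = 141 - 10*sqrt(29)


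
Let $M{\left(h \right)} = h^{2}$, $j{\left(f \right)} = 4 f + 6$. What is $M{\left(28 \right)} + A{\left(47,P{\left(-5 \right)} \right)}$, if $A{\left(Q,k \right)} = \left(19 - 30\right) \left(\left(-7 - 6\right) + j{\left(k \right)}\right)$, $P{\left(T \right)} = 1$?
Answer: $817$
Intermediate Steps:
$j{\left(f \right)} = 6 + 4 f$
$A{\left(Q,k \right)} = 77 - 44 k$ ($A{\left(Q,k \right)} = \left(19 - 30\right) \left(\left(-7 - 6\right) + \left(6 + 4 k\right)\right) = - 11 \left(-13 + \left(6 + 4 k\right)\right) = - 11 \left(-7 + 4 k\right) = 77 - 44 k$)
$M{\left(28 \right)} + A{\left(47,P{\left(-5 \right)} \right)} = 28^{2} + \left(77 - 44\right) = 784 + \left(77 - 44\right) = 784 + 33 = 817$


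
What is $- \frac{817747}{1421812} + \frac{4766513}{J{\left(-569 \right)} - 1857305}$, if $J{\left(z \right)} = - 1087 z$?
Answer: $- \frac{556436571475}{125810253516} \approx -4.4228$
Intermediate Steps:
$- \frac{817747}{1421812} + \frac{4766513}{J{\left(-569 \right)} - 1857305} = - \frac{817747}{1421812} + \frac{4766513}{\left(-1087\right) \left(-569\right) - 1857305} = \left(-817747\right) \frac{1}{1421812} + \frac{4766513}{618503 - 1857305} = - \frac{116821}{203116} + \frac{4766513}{-1238802} = - \frac{116821}{203116} + 4766513 \left(- \frac{1}{1238802}\right) = - \frac{116821}{203116} - \frac{4766513}{1238802} = - \frac{556436571475}{125810253516}$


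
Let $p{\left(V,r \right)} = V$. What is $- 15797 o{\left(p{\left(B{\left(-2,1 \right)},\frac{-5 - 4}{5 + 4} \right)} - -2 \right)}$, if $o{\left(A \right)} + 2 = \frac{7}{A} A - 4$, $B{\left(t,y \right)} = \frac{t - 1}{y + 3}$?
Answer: $-15797$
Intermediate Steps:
$B{\left(t,y \right)} = \frac{-1 + t}{3 + y}$
$o{\left(A \right)} = 1$ ($o{\left(A \right)} = -2 + \left(\frac{7}{A} A - 4\right) = -2 + \left(7 - 4\right) = -2 + 3 = 1$)
$- 15797 o{\left(p{\left(B{\left(-2,1 \right)},\frac{-5 - 4}{5 + 4} \right)} - -2 \right)} = \left(-15797\right) 1 = -15797$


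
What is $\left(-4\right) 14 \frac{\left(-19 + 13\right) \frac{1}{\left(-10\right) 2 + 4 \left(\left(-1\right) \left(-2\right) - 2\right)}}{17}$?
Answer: $- \frac{84}{85} \approx -0.98824$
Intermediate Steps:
$\left(-4\right) 14 \frac{\left(-19 + 13\right) \frac{1}{\left(-10\right) 2 + 4 \left(\left(-1\right) \left(-2\right) - 2\right)}}{17} = - 56 - \frac{6}{-20 + 4 \left(2 - 2\right)} \frac{1}{17} = - 56 - \frac{6}{-20 + 4 \cdot 0} \cdot \frac{1}{17} = - 56 - \frac{6}{-20 + 0} \cdot \frac{1}{17} = - 56 - \frac{6}{-20} \cdot \frac{1}{17} = - 56 \left(-6\right) \left(- \frac{1}{20}\right) \frac{1}{17} = - 56 \cdot \frac{3}{10} \cdot \frac{1}{17} = \left(-56\right) \frac{3}{170} = - \frac{84}{85}$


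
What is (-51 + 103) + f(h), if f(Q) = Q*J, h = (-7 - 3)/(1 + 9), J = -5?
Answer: 57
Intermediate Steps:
h = -1 (h = -10/10 = -10*1/10 = -1)
f(Q) = -5*Q (f(Q) = Q*(-5) = -5*Q)
(-51 + 103) + f(h) = (-51 + 103) - 5*(-1) = 52 + 5 = 57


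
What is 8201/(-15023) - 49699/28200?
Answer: -977896277/423648600 ≈ -2.3083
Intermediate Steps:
8201/(-15023) - 49699/28200 = 8201*(-1/15023) - 49699*1/28200 = -8201/15023 - 49699/28200 = -977896277/423648600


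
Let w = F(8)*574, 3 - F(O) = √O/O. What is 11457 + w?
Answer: 13179 - 287*√2/2 ≈ 12976.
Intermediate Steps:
F(O) = 3 - 1/√O (F(O) = 3 - √O/O = 3 - 1/√O)
w = 1722 - 287*√2/2 (w = (3 - 1/√8)*574 = (3 - √2/4)*574 = 1722 - 287*√2/2 ≈ 1519.1)
11457 + w = 11457 + (1722 - 287*√2/2) = 13179 - 287*√2/2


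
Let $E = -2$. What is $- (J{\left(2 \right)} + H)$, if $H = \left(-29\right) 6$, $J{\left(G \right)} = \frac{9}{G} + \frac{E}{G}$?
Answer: $\frac{341}{2} \approx 170.5$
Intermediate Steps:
$J{\left(G \right)} = \frac{7}{G}$ ($J{\left(G \right)} = \frac{9}{G} - \frac{2}{G} = \frac{7}{G}$)
$H = -174$
$- (J{\left(2 \right)} + H) = - (\frac{7}{2} - 174) = \left(-1\right) \left(- \frac{341}{2}\right) = \frac{341}{2}$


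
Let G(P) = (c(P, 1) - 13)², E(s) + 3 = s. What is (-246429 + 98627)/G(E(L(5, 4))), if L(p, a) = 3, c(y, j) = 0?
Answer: -147802/169 ≈ -874.57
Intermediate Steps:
E(s) = -3 + s
G(P) = 169 (G(P) = (0 - 13)² = (-13)² = 169)
(-246429 + 98627)/G(E(L(5, 4))) = (-246429 + 98627)/169 = -147802*1/169 = -147802/169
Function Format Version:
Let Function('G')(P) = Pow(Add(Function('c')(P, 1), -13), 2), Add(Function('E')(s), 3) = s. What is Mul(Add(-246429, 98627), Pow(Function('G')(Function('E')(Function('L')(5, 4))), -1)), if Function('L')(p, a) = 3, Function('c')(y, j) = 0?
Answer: Rational(-147802, 169) ≈ -874.57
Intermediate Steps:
Function('E')(s) = Add(-3, s)
Function('G')(P) = 169 (Function('G')(P) = Pow(Add(0, -13), 2) = Pow(-13, 2) = 169)
Mul(Add(-246429, 98627), Pow(Function('G')(Function('E')(Function('L')(5, 4))), -1)) = Mul(Add(-246429, 98627), Pow(169, -1)) = Mul(-147802, Rational(1, 169)) = Rational(-147802, 169)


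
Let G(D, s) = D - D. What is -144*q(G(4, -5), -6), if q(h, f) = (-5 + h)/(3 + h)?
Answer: 240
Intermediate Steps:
G(D, s) = 0
q(h, f) = (-5 + h)/(3 + h)
-144*q(G(4, -5), -6) = -144*(-5 + 0)/(3 + 0) = -144*(-5)/3 = -48*(-5) = -144*(-5/3) = 240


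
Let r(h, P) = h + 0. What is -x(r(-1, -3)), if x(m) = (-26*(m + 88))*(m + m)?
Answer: -4524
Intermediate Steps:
r(h, P) = h
x(m) = 2*m*(-2288 - 26*m) (x(m) = (-26*(88 + m))*(2*m) = (-2288 - 26*m)*(2*m) = 2*m*(-2288 - 26*m))
-x(r(-1, -3)) = -(-52)*(-1)*(88 - 1) = -(-52)*(-1)*87 = -1*4524 = -4524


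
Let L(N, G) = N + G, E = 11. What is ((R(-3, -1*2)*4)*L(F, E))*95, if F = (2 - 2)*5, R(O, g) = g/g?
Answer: 4180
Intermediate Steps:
R(O, g) = 1
F = 0 (F = 0*5 = 0)
L(N, G) = G + N
((R(-3, -1*2)*4)*L(F, E))*95 = ((1*4)*(11 + 0))*95 = (4*11)*95 = 44*95 = 4180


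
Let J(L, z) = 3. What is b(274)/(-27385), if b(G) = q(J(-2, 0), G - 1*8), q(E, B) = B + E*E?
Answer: -55/5477 ≈ -0.010042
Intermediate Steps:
q(E, B) = B + E²
b(G) = 1 + G (b(G) = (G - 1*8) + 3² = (G - 8) + 9 = (-8 + G) + 9 = 1 + G)
b(274)/(-27385) = (1 + 274)/(-27385) = 275*(-1/27385) = -55/5477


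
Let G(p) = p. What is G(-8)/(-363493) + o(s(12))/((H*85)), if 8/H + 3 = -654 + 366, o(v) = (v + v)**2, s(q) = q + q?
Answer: -30463620664/30896905 ≈ -985.98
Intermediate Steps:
s(q) = 2*q
o(v) = 4*v**2 (o(v) = (2*v)**2 = 4*v**2)
H = -8/291 (H = 8/(-3 + (-654 + 366)) = 8/(-3 - 288) = 8/(-291) = 8*(-1/291) = -8/291 ≈ -0.027491)
G(-8)/(-363493) + o(s(12))/((H*85)) = -8/(-363493) + (4*(2*12)**2)/((-8/291*85)) = -8*(-1/363493) + (4*24**2)/(-680/291) = 8/363493 + (4*576)*(-291/680) = 8/363493 + 2304*(-291/680) = 8/363493 - 83808/85 = -30463620664/30896905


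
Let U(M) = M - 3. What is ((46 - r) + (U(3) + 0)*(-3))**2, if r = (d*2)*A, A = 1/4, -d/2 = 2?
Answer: 2304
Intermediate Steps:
U(M) = -3 + M
d = -4 (d = -2*2 = -4)
A = 1/4 ≈ 0.25000
r = -2 (r = -4*2*(1/4) = -8*1/4 = -2)
((46 - r) + (U(3) + 0)*(-3))**2 = ((46 - 1*(-2)) + ((-3 + 3) + 0)*(-3))**2 = ((46 + 2) + (0 + 0)*(-3))**2 = (48 + 0*(-3))**2 = (48 + 0)**2 = 48**2 = 2304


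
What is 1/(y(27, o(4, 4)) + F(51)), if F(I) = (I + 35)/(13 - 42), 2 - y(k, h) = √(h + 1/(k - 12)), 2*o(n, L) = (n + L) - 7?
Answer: -24360/9223 + 841*√510/9223 ≈ -0.58197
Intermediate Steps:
o(n, L) = -7/2 + L/2 + n/2 (o(n, L) = ((n + L) - 7)/2 = ((L + n) - 7)/2 = (-7 + L + n)/2 = -7/2 + L/2 + n/2)
y(k, h) = 2 - √(h + 1/(-12 + k)) (y(k, h) = 2 - √(h + 1/(k - 12)) = 2 - √(h + 1/(-12 + k)))
F(I) = -35/29 - I/29 (F(I) = (35 + I)/(-29) = (35 + I)*(-1/29) = -35/29 - I/29)
1/(y(27, o(4, 4)) + F(51)) = 1/((2 - √((1 + (-7/2 + (½)*4 + (½)*4)*(-12 + 27))/(-12 + 27))) + (-35/29 - 1/29*51)) = 1/((2 - √((1 + (-7/2 + 2 + 2)*15)/15)) + (-35/29 - 51/29)) = 1/((2 - √((1 + (½)*15)/15)) - 86/29) = 1/((2 - √((1 + 15/2)/15)) - 86/29) = 1/((2 - √((1/15)*(17/2))) - 86/29) = 1/((2 - √(17/30)) - 86/29) = 1/((2 - √510/30) - 86/29) = 1/(-28/29 - √510/30)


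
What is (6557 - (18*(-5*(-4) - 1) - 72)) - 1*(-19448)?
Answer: 25735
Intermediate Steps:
(6557 - (18*(-5*(-4) - 1) - 72)) - 1*(-19448) = (6557 - (18*(20 - 1) - 72)) + 19448 = (6557 - (18*19 - 72)) + 19448 = (6557 - (342 - 72)) + 19448 = (6557 - 1*270) + 19448 = (6557 - 270) + 19448 = 6287 + 19448 = 25735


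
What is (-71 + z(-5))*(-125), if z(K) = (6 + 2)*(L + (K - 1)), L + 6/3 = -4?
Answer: 20875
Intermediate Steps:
L = -6 (L = -2 - 4 = -6)
z(K) = -56 + 8*K (z(K) = (6 + 2)*(-6 + (K - 1)) = 8*(-6 + (-1 + K)) = 8*(-7 + K) = -56 + 8*K)
(-71 + z(-5))*(-125) = (-71 + (-56 + 8*(-5)))*(-125) = (-71 + (-56 - 40))*(-125) = (-71 - 96)*(-125) = -167*(-125) = 20875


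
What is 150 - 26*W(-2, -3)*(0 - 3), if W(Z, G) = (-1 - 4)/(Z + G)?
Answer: 228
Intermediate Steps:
W(Z, G) = -5/(G + Z)
150 - 26*W(-2, -3)*(0 - 3) = 150 - 26*(-5/(-3 - 2))*(0 - 3) = 150 - 26*(-5/(-5))*(-3) = 150 - 26*(-5*(-⅕))*(-3) = 150 - 26*(-3) = 150 + 78 = 228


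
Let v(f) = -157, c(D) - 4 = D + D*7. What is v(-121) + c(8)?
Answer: -89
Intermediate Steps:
c(D) = 4 + 8*D (c(D) = 4 + (D + D*7) = 4 + (D + 7*D) = 4 + 8*D)
v(-121) + c(8) = -157 + (4 + 8*8) = -157 + (4 + 64) = -157 + 68 = -89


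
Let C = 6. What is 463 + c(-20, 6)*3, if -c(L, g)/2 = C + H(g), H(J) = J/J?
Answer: 421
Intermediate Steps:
H(J) = 1
c(L, g) = -14 (c(L, g) = -2*(6 + 1) = -2*7 = -14)
463 + c(-20, 6)*3 = 463 - 14*3 = 463 - 42 = 421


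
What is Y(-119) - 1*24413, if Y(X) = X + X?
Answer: -24651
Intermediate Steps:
Y(X) = 2*X
Y(-119) - 1*24413 = 2*(-119) - 1*24413 = -238 - 24413 = -24651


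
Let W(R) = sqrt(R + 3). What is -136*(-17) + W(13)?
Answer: 2316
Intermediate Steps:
W(R) = sqrt(3 + R)
-136*(-17) + W(13) = -136*(-17) + sqrt(3 + 13) = 2312 + sqrt(16) = 2312 + 4 = 2316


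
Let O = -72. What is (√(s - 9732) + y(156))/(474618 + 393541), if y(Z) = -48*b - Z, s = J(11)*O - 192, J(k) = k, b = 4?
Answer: -348/868159 + 2*I*√2679/868159 ≈ -0.00040085 + 0.00011924*I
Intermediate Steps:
s = -984 (s = 11*(-72) - 192 = -792 - 192 = -984)
y(Z) = -192 - Z (y(Z) = -48*4 - Z = -192 - Z)
(√(s - 9732) + y(156))/(474618 + 393541) = (√(-984 - 9732) + (-192 - 1*156))/(474618 + 393541) = (√(-10716) + (-192 - 156))/868159 = (2*I*√2679 - 348)*(1/868159) = (-348 + 2*I*√2679)*(1/868159) = -348/868159 + 2*I*√2679/868159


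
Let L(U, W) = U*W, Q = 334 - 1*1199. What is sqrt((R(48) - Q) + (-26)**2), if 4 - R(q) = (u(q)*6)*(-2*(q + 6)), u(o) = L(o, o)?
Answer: sqrt(1494537) ≈ 1222.5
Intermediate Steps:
Q = -865 (Q = 334 - 1199 = -865)
u(o) = o**2 (u(o) = o*o = o**2)
R(q) = 4 - 6*q**2*(-12 - 2*q) (R(q) = 4 - q**2*6*(-2*(q + 6)) = 4 - 6*q**2*(-2*(6 + q)) = 4 - 6*q**2*(-12 - 2*q))
sqrt((R(48) - Q) + (-26)**2) = sqrt(((4 + 12*48**3 + 72*48**2) - 1*(-865)) + (-26)**2) = sqrt(((4 + 12*110592 + 72*2304) + 865) + 676) = sqrt(((4 + 1327104 + 165888) + 865) + 676) = sqrt((1492996 + 865) + 676) = sqrt(1493861 + 676) = sqrt(1494537)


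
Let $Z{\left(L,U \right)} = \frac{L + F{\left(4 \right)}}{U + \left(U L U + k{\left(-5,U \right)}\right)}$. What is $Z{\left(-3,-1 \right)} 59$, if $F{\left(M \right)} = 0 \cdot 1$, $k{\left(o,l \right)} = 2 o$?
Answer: $\frac{177}{14} \approx 12.643$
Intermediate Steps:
$F{\left(M \right)} = 0$
$Z{\left(L,U \right)} = \frac{L}{-10 + U + L U^{2}}$ ($Z{\left(L,U \right)} = \frac{L + 0}{U + \left(U L U + 2 \left(-5\right)\right)} = \frac{L}{U + \left(L U U - 10\right)} = \frac{L}{U + \left(L U^{2} - 10\right)} = \frac{L}{U + \left(-10 + L U^{2}\right)} = \frac{L}{-10 + U + L U^{2}}$)
$Z{\left(-3,-1 \right)} 59 = - \frac{3}{-10 - 1 - 3 \left(-1\right)^{2}} \cdot 59 = - \frac{3}{-10 - 1 - 3} \cdot 59 = - \frac{3}{-14} \cdot 59 = \left(-3\right) \left(- \frac{1}{14}\right) 59 = \frac{3}{14} \cdot 59 = \frac{177}{14}$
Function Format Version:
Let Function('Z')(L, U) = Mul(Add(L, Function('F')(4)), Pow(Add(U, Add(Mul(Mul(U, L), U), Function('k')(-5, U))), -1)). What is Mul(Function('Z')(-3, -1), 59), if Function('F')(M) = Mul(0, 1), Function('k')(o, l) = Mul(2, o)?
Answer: Rational(177, 14) ≈ 12.643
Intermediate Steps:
Function('F')(M) = 0
Function('Z')(L, U) = Mul(L, Pow(Add(-10, U, Mul(L, Pow(U, 2))), -1)) (Function('Z')(L, U) = Mul(Add(L, 0), Pow(Add(U, Add(Mul(Mul(U, L), U), Mul(2, -5))), -1)) = Mul(L, Pow(Add(U, Add(Mul(Mul(L, U), U), -10)), -1)) = Mul(L, Pow(Add(U, Add(Mul(L, Pow(U, 2)), -10)), -1)) = Mul(L, Pow(Add(U, Add(-10, Mul(L, Pow(U, 2)))), -1)) = Mul(L, Pow(Add(-10, U, Mul(L, Pow(U, 2))), -1)))
Mul(Function('Z')(-3, -1), 59) = Mul(Mul(-3, Pow(Add(-10, -1, Mul(-3, Pow(-1, 2))), -1)), 59) = Mul(Mul(-3, Pow(Add(-10, -1, Mul(-3, 1)), -1)), 59) = Mul(Mul(-3, Pow(Add(-10, -1, -3), -1)), 59) = Mul(Mul(-3, Pow(-14, -1)), 59) = Mul(Mul(-3, Rational(-1, 14)), 59) = Mul(Rational(3, 14), 59) = Rational(177, 14)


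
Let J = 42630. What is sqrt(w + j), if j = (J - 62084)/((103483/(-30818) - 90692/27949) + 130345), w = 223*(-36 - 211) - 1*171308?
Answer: I*sqrt(878197299664017239281889547953)/1969555598331 ≈ 475.8*I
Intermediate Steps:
w = -226389 (w = 223*(-247) - 171308 = -55081 - 171308 = -226389)
j = -881913590212/5908666794993 (j = (42630 - 62084)/((103483/(-30818) - 90692/27949) + 130345) = -19454/((103483*(-1/30818) - 90692*1/27949) + 130345) = -19454/((-103483/30818 - 90692/27949) + 130345) = -19454/(-299325917/45333278 + 130345) = -19454/5908666794993/45333278 = -19454*45333278/5908666794993 = -881913590212/5908666794993 ≈ -0.14926)
sqrt(w + j) = sqrt(-226389 - 881913590212/5908666794993) = sqrt(-1337658048965260489/5908666794993) = I*sqrt(878197299664017239281889547953)/1969555598331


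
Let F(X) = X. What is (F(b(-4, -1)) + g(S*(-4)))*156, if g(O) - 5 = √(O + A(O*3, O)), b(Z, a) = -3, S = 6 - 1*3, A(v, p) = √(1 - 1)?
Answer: 312 + 312*I*√3 ≈ 312.0 + 540.4*I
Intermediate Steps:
A(v, p) = 0 (A(v, p) = √0 = 0)
S = 3 (S = 6 - 3 = 3)
g(O) = 5 + √O (g(O) = 5 + √(O + 0) = 5 + √O)
(F(b(-4, -1)) + g(S*(-4)))*156 = (-3 + (5 + √(3*(-4))))*156 = (-3 + (5 + √(-12)))*156 = (-3 + (5 + 2*I*√3))*156 = (2 + 2*I*√3)*156 = 312 + 312*I*√3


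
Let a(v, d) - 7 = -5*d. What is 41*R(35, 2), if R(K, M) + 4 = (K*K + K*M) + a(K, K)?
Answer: 46043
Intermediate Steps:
a(v, d) = 7 - 5*d
R(K, M) = 3 + K**2 - 5*K + K*M (R(K, M) = -4 + ((K*K + K*M) + (7 - 5*K)) = -4 + ((K**2 + K*M) + (7 - 5*K)) = -4 + (7 + K**2 - 5*K + K*M) = 3 + K**2 - 5*K + K*M)
41*R(35, 2) = 41*(3 + 35**2 - 5*35 + 35*2) = 41*(3 + 1225 - 175 + 70) = 41*1123 = 46043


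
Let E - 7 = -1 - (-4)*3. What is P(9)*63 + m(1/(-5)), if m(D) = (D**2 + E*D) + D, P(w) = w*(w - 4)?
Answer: 70781/25 ≈ 2831.2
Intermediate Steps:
E = 18 (E = 7 + (-1 - (-4)*3) = 7 + (-1 - 1*(-12)) = 7 + (-1 + 12) = 7 + 11 = 18)
P(w) = w*(-4 + w)
m(D) = D**2 + 19*D (m(D) = (D**2 + 18*D) + D = D**2 + 19*D)
P(9)*63 + m(1/(-5)) = (9*(-4 + 9))*63 + (19 + 1/(-5))/(-5) = (9*5)*63 - (19 - 1/5)/5 = 45*63 - 1/5*94/5 = 2835 - 94/25 = 70781/25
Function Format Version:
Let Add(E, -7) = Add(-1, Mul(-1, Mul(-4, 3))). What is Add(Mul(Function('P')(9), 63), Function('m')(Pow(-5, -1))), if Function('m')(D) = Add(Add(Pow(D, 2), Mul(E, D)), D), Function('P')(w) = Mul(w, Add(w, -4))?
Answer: Rational(70781, 25) ≈ 2831.2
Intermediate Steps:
E = 18 (E = Add(7, Add(-1, Mul(-1, Mul(-4, 3)))) = Add(7, Add(-1, Mul(-1, -12))) = Add(7, Add(-1, 12)) = Add(7, 11) = 18)
Function('P')(w) = Mul(w, Add(-4, w))
Function('m')(D) = Add(Pow(D, 2), Mul(19, D)) (Function('m')(D) = Add(Add(Pow(D, 2), Mul(18, D)), D) = Add(Pow(D, 2), Mul(19, D)))
Add(Mul(Function('P')(9), 63), Function('m')(Pow(-5, -1))) = Add(Mul(Mul(9, Add(-4, 9)), 63), Mul(Pow(-5, -1), Add(19, Pow(-5, -1)))) = Add(Mul(Mul(9, 5), 63), Mul(Rational(-1, 5), Add(19, Rational(-1, 5)))) = Add(Mul(45, 63), Mul(Rational(-1, 5), Rational(94, 5))) = Add(2835, Rational(-94, 25)) = Rational(70781, 25)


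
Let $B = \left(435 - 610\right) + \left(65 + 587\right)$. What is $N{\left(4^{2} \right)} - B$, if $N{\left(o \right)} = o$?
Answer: $-461$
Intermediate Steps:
$B = 477$ ($B = -175 + 652 = 477$)
$N{\left(4^{2} \right)} - B = 4^{2} - 477 = 16 - 477 = -461$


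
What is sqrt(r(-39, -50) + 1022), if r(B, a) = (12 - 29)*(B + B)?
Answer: 2*sqrt(587) ≈ 48.456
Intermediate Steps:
r(B, a) = -34*B
sqrt(r(-39, -50) + 1022) = sqrt(-34*(-39) + 1022) = sqrt(1326 + 1022) = sqrt(2348) = 2*sqrt(587)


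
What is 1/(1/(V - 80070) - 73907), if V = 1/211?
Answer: -16894769/1248641692694 ≈ -1.3531e-5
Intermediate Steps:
V = 1/211 ≈ 0.0047393
1/(1/(V - 80070) - 73907) = 1/(1/(1/211 - 80070) - 73907) = 1/(1/(-16894769/211) - 73907) = 1/(-211/16894769 - 73907) = 1/(-1248641692694/16894769) = -16894769/1248641692694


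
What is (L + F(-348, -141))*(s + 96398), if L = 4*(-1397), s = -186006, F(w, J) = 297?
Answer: 474115928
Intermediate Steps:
L = -5588
(L + F(-348, -141))*(s + 96398) = (-5588 + 297)*(-186006 + 96398) = -5291*(-89608) = 474115928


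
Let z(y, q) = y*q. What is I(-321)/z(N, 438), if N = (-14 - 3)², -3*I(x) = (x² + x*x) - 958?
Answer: -102562/189873 ≈ -0.54016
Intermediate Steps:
I(x) = 958/3 - 2*x²/3 (I(x) = -((x² + x*x) - 958)/3 = -((x² + x²) - 958)/3 = -(2*x² - 958)/3 = -(-958 + 2*x²)/3 = 958/3 - 2*x²/3)
N = 289 (N = (-17)² = 289)
z(y, q) = q*y
I(-321)/z(N, 438) = (958/3 - ⅔*(-321)²)/((438*289)) = (958/3 - ⅔*103041)/126582 = (958/3 - 68694)*(1/126582) = -205124/3*1/126582 = -102562/189873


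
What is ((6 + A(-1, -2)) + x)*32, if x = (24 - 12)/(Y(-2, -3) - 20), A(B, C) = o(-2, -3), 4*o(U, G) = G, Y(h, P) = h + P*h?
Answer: 144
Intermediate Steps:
o(U, G) = G/4
A(B, C) = -¾ (A(B, C) = (¼)*(-3) = -¾)
x = -¾ (x = (24 - 12)/(-2*(1 - 3) - 20) = 12/(-2*(-2) - 20) = 12/(4 - 20) = 12/(-16) = 12*(-1/16) = -¾ ≈ -0.75000)
((6 + A(-1, -2)) + x)*32 = ((6 - ¾) - ¾)*32 = (21/4 - ¾)*32 = (9/2)*32 = 144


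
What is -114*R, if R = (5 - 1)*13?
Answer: -5928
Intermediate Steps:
R = 52 (R = 4*13 = 52)
-114*R = -114*52 = -5928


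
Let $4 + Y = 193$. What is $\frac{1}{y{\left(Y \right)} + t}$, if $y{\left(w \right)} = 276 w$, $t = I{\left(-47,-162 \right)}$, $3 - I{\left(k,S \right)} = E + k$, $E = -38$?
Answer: $\frac{1}{52252} \approx 1.9138 \cdot 10^{-5}$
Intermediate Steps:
$Y = 189$ ($Y = -4 + 193 = 189$)
$I{\left(k,S \right)} = 41 - k$ ($I{\left(k,S \right)} = 3 - \left(-38 + k\right) = 41 - k$)
$t = 88$ ($t = 41 - -47 = 41 + 47 = 88$)
$\frac{1}{y{\left(Y \right)} + t} = \frac{1}{276 \cdot 189 + 88} = \frac{1}{52164 + 88} = \frac{1}{52252}$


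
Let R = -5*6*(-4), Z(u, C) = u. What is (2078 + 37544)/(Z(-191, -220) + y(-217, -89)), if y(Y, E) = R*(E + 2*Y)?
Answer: -39622/62951 ≈ -0.62941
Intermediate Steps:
R = 120 (R = -30*(-4) = 120)
y(Y, E) = 120*E + 240*Y (y(Y, E) = 120*(E + 2*Y) = 120*E + 240*Y)
(2078 + 37544)/(Z(-191, -220) + y(-217, -89)) = (2078 + 37544)/(-191 + (120*(-89) + 240*(-217))) = 39622/(-191 + (-10680 - 52080)) = 39622/(-191 - 62760) = 39622/(-62951) = 39622*(-1/62951) = -39622/62951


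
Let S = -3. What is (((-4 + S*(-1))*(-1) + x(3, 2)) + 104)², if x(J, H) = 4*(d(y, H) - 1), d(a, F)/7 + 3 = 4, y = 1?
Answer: 16641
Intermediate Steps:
d(a, F) = 7 (d(a, F) = -21 + 7*4 = -21 + 28 = 7)
x(J, H) = 24 (x(J, H) = 4*(7 - 1) = 4*6 = 24)
(((-4 + S*(-1))*(-1) + x(3, 2)) + 104)² = (((-4 - 3*(-1))*(-1) + 24) + 104)² = (((-4 + 3)*(-1) + 24) + 104)² = ((-1*(-1) + 24) + 104)² = ((1 + 24) + 104)² = (25 + 104)² = 129² = 16641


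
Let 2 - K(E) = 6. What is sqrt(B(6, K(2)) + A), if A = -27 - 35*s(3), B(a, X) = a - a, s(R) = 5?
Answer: I*sqrt(202) ≈ 14.213*I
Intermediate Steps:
K(E) = -4 (K(E) = 2 - 1*6 = 2 - 6 = -4)
B(a, X) = 0
A = -202 (A = -27 - 35*5 = -27 - 175 = -202)
sqrt(B(6, K(2)) + A) = sqrt(0 - 202) = sqrt(-202) = I*sqrt(202)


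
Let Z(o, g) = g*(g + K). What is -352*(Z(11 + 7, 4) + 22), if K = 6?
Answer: -21824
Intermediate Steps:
Z(o, g) = g*(6 + g) (Z(o, g) = g*(g + 6) = g*(6 + g))
-352*(Z(11 + 7, 4) + 22) = -352*(4*(6 + 4) + 22) = -352*(4*10 + 22) = -352*(40 + 22) = -352*62 = -21824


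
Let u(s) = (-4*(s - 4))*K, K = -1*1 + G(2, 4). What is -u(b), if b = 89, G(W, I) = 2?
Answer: 340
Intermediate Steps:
K = 1 (K = -1*1 + 2 = -1 + 2 = 1)
u(s) = 16 - 4*s (u(s) = -4*(s - 4)*1 = -4*(-4 + s)*1 = (16 - 4*s)*1 = 16 - 4*s)
-u(b) = -(16 - 4*89) = -(16 - 356) = -1*(-340) = 340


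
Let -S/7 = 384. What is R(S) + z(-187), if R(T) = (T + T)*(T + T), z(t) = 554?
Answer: 28901930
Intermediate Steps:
S = -2688 (S = -7*384 = -2688)
R(T) = 4*T**2 (R(T) = (2*T)*(2*T) = 4*T**2)
R(S) + z(-187) = 4*(-2688)**2 + 554 = 4*7225344 + 554 = 28901376 + 554 = 28901930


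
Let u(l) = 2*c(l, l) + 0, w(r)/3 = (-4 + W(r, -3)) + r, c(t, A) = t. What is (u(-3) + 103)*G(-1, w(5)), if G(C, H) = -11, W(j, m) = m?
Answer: -1067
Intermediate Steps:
w(r) = -21 + 3*r (w(r) = 3*((-4 - 3) + r) = 3*(-7 + r) = -21 + 3*r)
u(l) = 2*l (u(l) = 2*l + 0 = 2*l)
(u(-3) + 103)*G(-1, w(5)) = (2*(-3) + 103)*(-11) = (-6 + 103)*(-11) = 97*(-11) = -1067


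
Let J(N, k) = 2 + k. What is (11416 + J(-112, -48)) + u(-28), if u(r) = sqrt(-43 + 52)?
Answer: 11373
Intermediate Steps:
u(r) = 3 (u(r) = sqrt(9) = 3)
(11416 + J(-112, -48)) + u(-28) = (11416 + (2 - 48)) + 3 = (11416 - 46) + 3 = 11370 + 3 = 11373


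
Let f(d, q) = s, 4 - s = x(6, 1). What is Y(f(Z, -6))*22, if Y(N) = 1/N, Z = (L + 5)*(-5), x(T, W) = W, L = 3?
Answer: 22/3 ≈ 7.3333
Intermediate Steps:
Z = -40 (Z = (3 + 5)*(-5) = 8*(-5) = -40)
s = 3 (s = 4 - 1*1 = 4 - 1 = 3)
f(d, q) = 3
Y(f(Z, -6))*22 = 22/3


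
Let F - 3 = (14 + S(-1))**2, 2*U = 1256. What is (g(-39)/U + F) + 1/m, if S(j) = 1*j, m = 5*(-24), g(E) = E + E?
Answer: 3237983/18840 ≈ 171.87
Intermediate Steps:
g(E) = 2*E
U = 628 (U = (1/2)*1256 = 628)
m = -120
S(j) = j
F = 172 (F = 3 + (14 - 1)**2 = 3 + 13**2 = 3 + 169 = 172)
(g(-39)/U + F) + 1/m = ((2*(-39))/628 + 172) + 1/(-120) = (-78*1/628 + 172) - 1/120 = (-39/314 + 172) - 1/120 = 53969/314 - 1/120 = 3237983/18840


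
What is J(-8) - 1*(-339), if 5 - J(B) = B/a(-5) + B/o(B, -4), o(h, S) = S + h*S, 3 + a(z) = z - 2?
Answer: 12022/35 ≈ 343.49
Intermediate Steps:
a(z) = -5 + z (a(z) = -3 + (z - 2) = -3 + (-2 + z) = -5 + z)
o(h, S) = S + S*h
J(B) = 5 + B/10 - B/(-4 - 4*B) (J(B) = 5 - (B/(-5 - 5) + B/((-4*(1 + B)))) = 5 - (B/(-10) + B/(-4 - 4*B)) = 5 - (B*(-⅒) + B/(-4 - 4*B)) = 5 - (-B/10 + B/(-4 - 4*B)) = 5 + (B/10 - B/(-4 - 4*B)) = 5 + B/10 - B/(-4 - 4*B))
J(-8) - 1*(-339) = (100 + 2*(-8)² + 107*(-8))/(20*(1 - 8)) - 1*(-339) = (1/20)*(100 + 2*64 - 856)/(-7) + 339 = (1/20)*(-⅐)*(100 + 128 - 856) + 339 = (1/20)*(-⅐)*(-628) + 339 = 157/35 + 339 = 12022/35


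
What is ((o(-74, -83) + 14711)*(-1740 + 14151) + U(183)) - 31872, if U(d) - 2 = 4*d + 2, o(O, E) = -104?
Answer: 181256341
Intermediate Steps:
U(d) = 4 + 4*d (U(d) = 2 + (4*d + 2) = 2 + (2 + 4*d) = 4 + 4*d)
((o(-74, -83) + 14711)*(-1740 + 14151) + U(183)) - 31872 = ((-104 + 14711)*(-1740 + 14151) + (4 + 4*183)) - 31872 = (14607*12411 + (4 + 732)) - 31872 = (181287477 + 736) - 31872 = 181288213 - 31872 = 181256341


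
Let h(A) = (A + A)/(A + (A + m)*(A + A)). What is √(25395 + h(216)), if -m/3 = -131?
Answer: √37735982033/1219 ≈ 159.36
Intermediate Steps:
m = 393 (m = -3*(-131) = 393)
h(A) = 2*A/(A + 2*A*(393 + A)) (h(A) = (A + A)/(A + (A + 393)*(A + A)) = (2*A)/(A + (393 + A)*(2*A)) = (2*A)/(A + 2*A*(393 + A)) = 2*A/(A + 2*A*(393 + A)))
√(25395 + h(216)) = √(25395 + 2/(787 + 2*216)) = √(25395 + 2/(787 + 432)) = √(25395 + 2/1219) = √(30956507/1219) = √37735982033/1219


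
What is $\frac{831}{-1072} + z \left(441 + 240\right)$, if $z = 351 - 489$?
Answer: $- \frac{100745247}{1072} \approx -93979.0$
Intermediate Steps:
$z = -138$ ($z = 351 - 489 = -138$)
$\frac{831}{-1072} + z \left(441 + 240\right) = \frac{831}{-1072} - 138 \left(441 + 240\right) = 831 \left(- \frac{1}{1072}\right) - 93978 = - \frac{831}{1072} - 93978 = - \frac{100745247}{1072}$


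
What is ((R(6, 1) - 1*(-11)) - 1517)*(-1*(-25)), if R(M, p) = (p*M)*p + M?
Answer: -37350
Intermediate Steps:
R(M, p) = M + M*p**2 (R(M, p) = (M*p)*p + M = M*p**2 + M = M + M*p**2)
((R(6, 1) - 1*(-11)) - 1517)*(-1*(-25)) = ((6*(1 + 1**2) - 1*(-11)) - 1517)*(-1*(-25)) = ((6*(1 + 1) + 11) - 1517)*25 = ((6*2 + 11) - 1517)*25 = ((12 + 11) - 1517)*25 = (23 - 1517)*25 = -1494*25 = -37350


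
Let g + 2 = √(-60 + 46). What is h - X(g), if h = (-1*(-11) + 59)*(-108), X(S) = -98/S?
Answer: -68138/9 - 49*I*√14/9 ≈ -7570.9 - 20.371*I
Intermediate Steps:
g = -2 + I*√14 (g = -2 + √(-60 + 46) = -2 + √(-14) = -2 + I*√14 ≈ -2.0 + 3.7417*I)
h = -7560 (h = (11 + 59)*(-108) = 70*(-108) = -7560)
h - X(g) = -7560 - (-98)/(-2 + I*√14) = -7560 + 98/(-2 + I*√14)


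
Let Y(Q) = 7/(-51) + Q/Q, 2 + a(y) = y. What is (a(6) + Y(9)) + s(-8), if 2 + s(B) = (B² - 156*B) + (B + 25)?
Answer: 67925/51 ≈ 1331.9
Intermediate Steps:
a(y) = -2 + y
Y(Q) = 44/51 (Y(Q) = 7*(-1/51) + 1 = -7/51 + 1 = 44/51)
s(B) = 23 + B² - 155*B (s(B) = -2 + ((B² - 156*B) + (B + 25)) = -2 + ((B² - 156*B) + (25 + B)) = -2 + (25 + B² - 155*B) = 23 + B² - 155*B)
(a(6) + Y(9)) + s(-8) = ((-2 + 6) + 44/51) + (23 + (-8)² - 155*(-8)) = (4 + 44/51) + (23 + 64 + 1240) = 248/51 + 1327 = 67925/51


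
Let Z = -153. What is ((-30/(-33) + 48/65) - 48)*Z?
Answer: 5070726/715 ≈ 7091.9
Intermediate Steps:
((-30/(-33) + 48/65) - 48)*Z = ((-30/(-33) + 48/65) - 48)*(-153) = ((-30*(-1/33) + 48*(1/65)) - 48)*(-153) = ((10/11 + 48/65) - 48)*(-153) = (1178/715 - 48)*(-153) = -33142/715*(-153) = 5070726/715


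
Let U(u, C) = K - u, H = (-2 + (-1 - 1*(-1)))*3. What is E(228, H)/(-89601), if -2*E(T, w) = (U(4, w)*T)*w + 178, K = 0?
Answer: 2825/89601 ≈ 0.031529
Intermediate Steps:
H = -6 (H = (-2 + (-1 + 1))*3 = (-2 + 0)*3 = -2*3 = -6)
U(u, C) = -u (U(u, C) = 0 - u = -u)
E(T, w) = -89 + 2*T*w (E(T, w) = -(((-1*4)*T)*w + 178)/2 = -((-4*T)*w + 178)/2 = -(-4*T*w + 178)/2 = -(178 - 4*T*w)/2 = -89 + 2*T*w)
E(228, H)/(-89601) = (-89 + 2*228*(-6))/(-89601) = (-89 - 2736)*(-1/89601) = -2825*(-1/89601) = 2825/89601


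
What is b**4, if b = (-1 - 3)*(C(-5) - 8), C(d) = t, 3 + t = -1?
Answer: 5308416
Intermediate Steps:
t = -4 (t = -3 - 1 = -4)
C(d) = -4
b = 48 (b = (-1 - 3)*(-4 - 8) = -4*(-12) = 48)
b**4 = 48**4 = 5308416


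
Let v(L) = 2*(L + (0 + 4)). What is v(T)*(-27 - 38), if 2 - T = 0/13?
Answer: -780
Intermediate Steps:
T = 2 (T = 2 - 0/13 = 2 - 1*0 = 2 + 0 = 2)
v(L) = 8 + 2*L (v(L) = 2*(L + 4) = 2*(4 + L) = 8 + 2*L)
v(T)*(-27 - 38) = (8 + 2*2)*(-27 - 38) = (8 + 4)*(-65) = 12*(-65) = -780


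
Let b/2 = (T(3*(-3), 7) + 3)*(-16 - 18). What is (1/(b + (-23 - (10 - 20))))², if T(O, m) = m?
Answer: 1/480249 ≈ 2.0823e-6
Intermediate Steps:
b = -680 (b = 2*((7 + 3)*(-16 - 18)) = 2*(10*(-34)) = 2*(-340) = -680)
(1/(b + (-23 - (10 - 20))))² = (1/(-680 + (-23 - (10 - 20))))² = (1/(-680 + (-23 - 1*(-10))))² = (1/(-680 + (-23 + 10)))² = (1/(-680 - 13))² = (1/(-693))² = (-1/693)² = 1/480249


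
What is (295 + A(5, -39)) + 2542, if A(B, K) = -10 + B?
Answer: 2832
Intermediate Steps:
(295 + A(5, -39)) + 2542 = (295 + (-10 + 5)) + 2542 = (295 - 5) + 2542 = 290 + 2542 = 2832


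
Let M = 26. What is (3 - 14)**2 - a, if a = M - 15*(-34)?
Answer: -415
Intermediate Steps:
a = 536 (a = 26 - 15*(-34) = 26 + 510 = 536)
(3 - 14)**2 - a = (3 - 14)**2 - 1*536 = (-11)**2 - 536 = 121 - 536 = -415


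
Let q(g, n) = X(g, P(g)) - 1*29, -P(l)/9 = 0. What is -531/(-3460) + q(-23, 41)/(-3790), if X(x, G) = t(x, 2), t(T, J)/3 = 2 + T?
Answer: 233081/1311340 ≈ 0.17774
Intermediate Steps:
t(T, J) = 6 + 3*T (t(T, J) = 3*(2 + T) = 6 + 3*T)
P(l) = 0 (P(l) = -9*0 = 0)
X(x, G) = 6 + 3*x
q(g, n) = -23 + 3*g (q(g, n) = (6 + 3*g) - 1*29 = (6 + 3*g) - 29 = -23 + 3*g)
-531/(-3460) + q(-23, 41)/(-3790) = -531/(-3460) + (-23 + 3*(-23))/(-3790) = -531*(-1/3460) + (-23 - 69)*(-1/3790) = 531/3460 - 92*(-1/3790) = 531/3460 + 46/1895 = 233081/1311340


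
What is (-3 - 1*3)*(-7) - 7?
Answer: 35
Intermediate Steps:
(-3 - 1*3)*(-7) - 7 = (-3 - 3)*(-7) - 7 = -6*(-7) - 7 = 42 - 7 = 35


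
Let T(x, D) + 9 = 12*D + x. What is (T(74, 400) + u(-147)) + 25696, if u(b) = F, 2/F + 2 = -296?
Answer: 4553588/149 ≈ 30561.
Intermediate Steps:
T(x, D) = -9 + x + 12*D (T(x, D) = -9 + (12*D + x) = -9 + (x + 12*D) = -9 + x + 12*D)
F = -1/149 (F = 2/(-2 - 296) = 2/(-298) = 2*(-1/298) = -1/149 ≈ -0.0067114)
u(b) = -1/149
(T(74, 400) + u(-147)) + 25696 = ((-9 + 74 + 12*400) - 1/149) + 25696 = ((-9 + 74 + 4800) - 1/149) + 25696 = (4865 - 1/149) + 25696 = 724884/149 + 25696 = 4553588/149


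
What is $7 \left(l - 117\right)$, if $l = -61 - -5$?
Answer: $-1211$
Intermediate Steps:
$l = -56$ ($l = -61 + 5 = -56$)
$7 \left(l - 117\right) = 7 \left(-56 - 117\right) = 7 \left(-173\right) = -1211$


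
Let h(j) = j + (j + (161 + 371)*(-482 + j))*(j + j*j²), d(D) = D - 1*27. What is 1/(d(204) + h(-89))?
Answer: 1/214239629026 ≈ 4.6677e-12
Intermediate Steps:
d(D) = -27 + D (d(D) = D - 27 = -27 + D)
h(j) = j + (-256424 + 533*j)*(j + j³) (h(j) = j + (j + 532*(-482 + j))*(j + j³) = j + (j + (-256424 + 532*j))*(j + j³) = j + (-256424 + 533*j)*(j + j³))
1/(d(204) + h(-89)) = 1/((-27 + 204) - 89*(-256423 - 256424*(-89)² + 533*(-89) + 533*(-89)³)) = 1/(177 - 89*(-256423 - 256424*7921 - 47437 + 533*(-704969))) = 1/(177 - 89*(-256423 - 2031134504 - 47437 - 375748477)) = 1/(177 - 89*(-2407186841)) = 1/(177 + 214239628849) = 1/214239629026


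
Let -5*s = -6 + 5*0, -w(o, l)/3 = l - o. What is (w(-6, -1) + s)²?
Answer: 4761/25 ≈ 190.44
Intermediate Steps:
w(o, l) = -3*l + 3*o (w(o, l) = -3*(l - o) = -3*l + 3*o)
s = 6/5 (s = -(-6 + 5*0)/5 = -(-6 + 0)/5 = -⅕*(-6) = 6/5 ≈ 1.2000)
(w(-6, -1) + s)² = ((-3*(-1) + 3*(-6)) + 6/5)² = ((3 - 18) + 6/5)² = (-15 + 6/5)² = (-69/5)² = 4761/25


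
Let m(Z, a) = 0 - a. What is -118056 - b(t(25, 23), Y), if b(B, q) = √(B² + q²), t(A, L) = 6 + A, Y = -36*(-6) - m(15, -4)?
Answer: -118056 - √45905 ≈ -1.1827e+5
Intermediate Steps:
m(Z, a) = -a
Y = 212 (Y = -36*(-6) - (-1)*(-4) = 216 - 1*4 = 216 - 4 = 212)
-118056 - b(t(25, 23), Y) = -118056 - √((6 + 25)² + 212²) = -118056 - √(31² + 44944) = -118056 - √(961 + 44944) = -118056 - √45905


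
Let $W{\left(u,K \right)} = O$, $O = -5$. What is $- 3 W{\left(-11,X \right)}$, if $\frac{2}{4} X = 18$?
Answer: $15$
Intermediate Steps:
$X = 36$ ($X = 2 \cdot 18 = 36$)
$W{\left(u,K \right)} = -5$
$- 3 W{\left(-11,X \right)} = \left(-3\right) \left(-5\right) = 15$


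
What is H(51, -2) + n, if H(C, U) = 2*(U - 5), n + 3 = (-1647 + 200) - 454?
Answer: -1918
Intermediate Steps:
n = -1904 (n = -3 + ((-1647 + 200) - 454) = -3 + (-1447 - 454) = -3 - 1901 = -1904)
H(C, U) = -10 + 2*U (H(C, U) = 2*(-5 + U) = -10 + 2*U)
H(51, -2) + n = (-10 + 2*(-2)) - 1904 = (-10 - 4) - 1904 = -14 - 1904 = -1918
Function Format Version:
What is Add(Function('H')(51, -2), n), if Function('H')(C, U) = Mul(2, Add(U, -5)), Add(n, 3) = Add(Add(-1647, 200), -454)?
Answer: -1918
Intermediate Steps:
n = -1904 (n = Add(-3, Add(Add(-1647, 200), -454)) = Add(-3, Add(-1447, -454)) = Add(-3, -1901) = -1904)
Function('H')(C, U) = Add(-10, Mul(2, U)) (Function('H')(C, U) = Mul(2, Add(-5, U)) = Add(-10, Mul(2, U)))
Add(Function('H')(51, -2), n) = Add(Add(-10, Mul(2, -2)), -1904) = Add(Add(-10, -4), -1904) = Add(-14, -1904) = -1918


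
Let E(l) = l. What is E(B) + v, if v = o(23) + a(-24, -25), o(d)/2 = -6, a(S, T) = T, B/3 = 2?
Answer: -31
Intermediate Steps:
B = 6 (B = 3*2 = 6)
o(d) = -12 (o(d) = 2*(-6) = -12)
v = -37 (v = -12 - 25 = -37)
E(B) + v = 6 - 37 = -31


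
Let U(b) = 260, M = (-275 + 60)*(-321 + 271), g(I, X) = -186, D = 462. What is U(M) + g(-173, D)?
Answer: 74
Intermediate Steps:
M = 10750 (M = -215*(-50) = 10750)
U(M) + g(-173, D) = 260 - 186 = 74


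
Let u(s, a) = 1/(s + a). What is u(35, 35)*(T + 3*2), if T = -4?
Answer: 1/35 ≈ 0.028571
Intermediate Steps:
u(s, a) = 1/(a + s)
u(35, 35)*(T + 3*2) = (-4 + 3*2)/(35 + 35) = (-4 + 6)/70 = (1/70)*2 = 1/35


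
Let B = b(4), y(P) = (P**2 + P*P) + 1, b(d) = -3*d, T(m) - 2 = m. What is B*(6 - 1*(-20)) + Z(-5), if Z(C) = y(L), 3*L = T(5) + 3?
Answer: -2599/9 ≈ -288.78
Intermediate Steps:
T(m) = 2 + m
L = 10/3 (L = ((2 + 5) + 3)/3 = (7 + 3)/3 = (1/3)*10 = 10/3 ≈ 3.3333)
y(P) = 1 + 2*P**2 (y(P) = (P**2 + P**2) + 1 = 2*P**2 + 1 = 1 + 2*P**2)
Z(C) = 209/9 (Z(C) = 1 + 2*(10/3)**2 = 1 + 2*(100/9) = 1 + 200/9 = 209/9)
B = -12 (B = -3*4 = -12)
B*(6 - 1*(-20)) + Z(-5) = -12*(6 - 1*(-20)) + 209/9 = -12*(6 + 20) + 209/9 = -12*26 + 209/9 = -312 + 209/9 = -2599/9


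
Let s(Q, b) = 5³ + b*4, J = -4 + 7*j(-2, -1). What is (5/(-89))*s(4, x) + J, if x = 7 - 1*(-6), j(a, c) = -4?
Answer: -3733/89 ≈ -41.944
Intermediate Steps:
x = 13 (x = 7 + 6 = 13)
J = -32 (J = -4 + 7*(-4) = -4 - 28 = -32)
s(Q, b) = 125 + 4*b
(5/(-89))*s(4, x) + J = (5/(-89))*(125 + 4*13) - 32 = (5*(-1/89))*(125 + 52) - 32 = -5/89*177 - 32 = -885/89 - 32 = -3733/89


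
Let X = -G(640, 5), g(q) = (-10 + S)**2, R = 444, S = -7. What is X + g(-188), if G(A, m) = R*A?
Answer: -283871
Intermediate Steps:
g(q) = 289 (g(q) = (-10 - 7)**2 = (-17)**2 = 289)
G(A, m) = 444*A
X = -284160 (X = -444*640 = -1*284160 = -284160)
X + g(-188) = -284160 + 289 = -283871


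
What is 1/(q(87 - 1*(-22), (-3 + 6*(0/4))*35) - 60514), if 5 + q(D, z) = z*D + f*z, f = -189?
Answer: -1/52119 ≈ -1.9187e-5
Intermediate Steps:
q(D, z) = -5 - 189*z + D*z (q(D, z) = -5 + (z*D - 189*z) = -5 + (D*z - 189*z) = -5 + (-189*z + D*z) = -5 - 189*z + D*z)
1/(q(87 - 1*(-22), (-3 + 6*(0/4))*35) - 60514) = 1/((-5 - 189*(-3 + 6*(0/4))*35 + (87 - 1*(-22))*((-3 + 6*(0/4))*35)) - 60514) = 1/((-5 - 189*(-3 + 6*(0*(¼)))*35 + (87 + 22)*((-3 + 6*(0*(¼)))*35)) - 60514) = 1/((-5 - 189*(-3 + 6*0)*35 + 109*((-3 + 6*0)*35)) - 60514) = 1/((-5 - 189*(-3 + 0)*35 + 109*((-3 + 0)*35)) - 60514) = 1/((-5 - (-567)*35 + 109*(-3*35)) - 60514) = 1/((-5 - 189*(-105) + 109*(-105)) - 60514) = 1/((-5 + 19845 - 11445) - 60514) = 1/(8395 - 60514) = 1/(-52119) = -1/52119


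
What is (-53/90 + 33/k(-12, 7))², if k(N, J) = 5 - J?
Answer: 591361/2025 ≈ 292.03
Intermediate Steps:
(-53/90 + 33/k(-12, 7))² = (-53/90 + 33/(5 - 1*7))² = (-53*1/90 + 33/(5 - 7))² = (-53/90 + 33/(-2))² = (-53/90 + 33*(-½))² = (-53/90 - 33/2)² = (-769/45)² = 591361/2025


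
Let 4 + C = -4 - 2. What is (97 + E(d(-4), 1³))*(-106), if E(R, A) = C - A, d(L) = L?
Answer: -9116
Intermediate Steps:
C = -10 (C = -4 + (-4 - 2) = -4 - 6 = -10)
E(R, A) = -10 - A
(97 + E(d(-4), 1³))*(-106) = (97 + (-10 - 1*1³))*(-106) = (97 + (-10 - 1*1))*(-106) = (97 + (-10 - 1))*(-106) = (97 - 11)*(-106) = 86*(-106) = -9116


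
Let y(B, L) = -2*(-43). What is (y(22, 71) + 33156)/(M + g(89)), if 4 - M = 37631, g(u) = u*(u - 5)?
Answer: -3022/2741 ≈ -1.1025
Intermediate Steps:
g(u) = u*(-5 + u)
y(B, L) = 86
M = -37627 (M = 4 - 1*37631 = 4 - 37631 = -37627)
(y(22, 71) + 33156)/(M + g(89)) = (86 + 33156)/(-37627 + 89*(-5 + 89)) = 33242/(-37627 + 89*84) = 33242/(-37627 + 7476) = 33242/(-30151) = 33242*(-1/30151) = -3022/2741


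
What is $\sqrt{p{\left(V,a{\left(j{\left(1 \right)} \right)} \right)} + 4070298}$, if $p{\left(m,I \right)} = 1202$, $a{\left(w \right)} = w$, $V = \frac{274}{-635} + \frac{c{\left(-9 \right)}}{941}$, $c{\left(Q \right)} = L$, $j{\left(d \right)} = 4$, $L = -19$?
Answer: $10 \sqrt{40715} \approx 2017.8$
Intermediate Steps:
$c{\left(Q \right)} = -19$
$V = - \frac{269899}{597535}$ ($V = \frac{274}{-635} - \frac{19}{941} = 274 \left(- \frac{1}{635}\right) - \frac{19}{941} = - \frac{274}{635} - \frac{19}{941} = - \frac{269899}{597535} \approx -0.45169$)
$\sqrt{p{\left(V,a{\left(j{\left(1 \right)} \right)} \right)} + 4070298} = \sqrt{1202 + 4070298} = \sqrt{4071500} = 10 \sqrt{40715}$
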